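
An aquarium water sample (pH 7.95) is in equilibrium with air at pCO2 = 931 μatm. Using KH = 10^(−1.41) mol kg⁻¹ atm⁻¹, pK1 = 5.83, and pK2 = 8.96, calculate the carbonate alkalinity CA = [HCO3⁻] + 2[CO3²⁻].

CA = 5.71 mmol/kg

[CO2*] = KH · pCO2 = 10^(−1.41) × 931×10^-6 = 3.622×10^-5 mol/kg
α₀ = 1/(1 + K1/[H⁺] + K1K2/[H⁺]²) = 1/(1 + 10^+2.12 + 10^+1.11) = 0.006863
DIC = [CO2*]/α₀ = 3.622×10^-5 / 0.006863 = 5.278 mmol/kg
CA = (α₁ + 2α₂)·DIC = (0.9047 + 2×0.08841) × 5.278 = 5.71 mmol/kg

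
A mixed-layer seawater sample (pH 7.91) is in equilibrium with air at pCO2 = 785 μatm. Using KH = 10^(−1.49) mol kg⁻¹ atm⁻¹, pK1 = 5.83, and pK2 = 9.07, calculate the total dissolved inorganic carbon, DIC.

DIC = 3.29 mmol/kg

[CO2*] = KH · pCO2 = 10^(−1.49) × 785×10^-6 = 2.540×10^-5 mol/kg
α₀ = 1/(1 + K1/[H⁺] + K1K2/[H⁺]²) = 1/(1 + 10^+2.08 + 10^+0.92) = 0.007719
DIC = [CO2*]/α₀ = 2.540×10^-5 / 0.007719 = 3.29 mmol/kg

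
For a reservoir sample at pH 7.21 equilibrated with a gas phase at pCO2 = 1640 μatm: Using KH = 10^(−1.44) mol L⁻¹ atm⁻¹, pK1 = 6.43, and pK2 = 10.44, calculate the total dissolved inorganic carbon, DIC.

DIC = 0.419 mmol/L

[CO2*] = KH · pCO2 = 10^(−1.44) × 1640×10^-6 = 5.954×10^-5 mol/L
α₀ = 1/(1 + K1/[H⁺] + K1K2/[H⁺]²) = 1/(1 + 10^+0.78 + 10^-2.45) = 0.1423
DIC = [CO2*]/α₀ = 5.954×10^-5 / 0.1423 = 0.419 mmol/L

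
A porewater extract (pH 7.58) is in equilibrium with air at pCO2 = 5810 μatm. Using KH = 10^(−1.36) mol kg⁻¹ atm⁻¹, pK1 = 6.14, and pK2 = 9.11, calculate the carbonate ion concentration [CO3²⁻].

[CO2*] = KH · pCO2 = 10^(−1.36) × 5810×10^-6 = 2.536×10^-4 mol/kg
α₀ = 1/(1 + K1/[H⁺] + K1K2/[H⁺]²) = 1/(1 + 10^+1.44 + 10^-0.09) = 0.03407
DIC = [CO2*]/α₀ = 2.536×10^-4 / 0.03407 = 7.445 mmol/kg
[CO3²⁻] = α₂·DIC; α₂ = 0.02769, so [CO3²⁻] = 0.02769 × 7.445 = 0.206 mmol/kg

[CO3²⁻] = 0.206 mmol/kg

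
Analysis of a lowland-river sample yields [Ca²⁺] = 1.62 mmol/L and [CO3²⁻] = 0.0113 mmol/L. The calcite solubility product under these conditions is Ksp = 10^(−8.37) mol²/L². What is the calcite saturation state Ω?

Ω = 4.29

Ksp = 10^(−8.37) = 4.266×10^-9
Ω = [Ca²⁺][CO3²⁻]/Ksp = (1.62×10^-3)(0.0113×10^-3) / 4.266×10^-9 = 4.29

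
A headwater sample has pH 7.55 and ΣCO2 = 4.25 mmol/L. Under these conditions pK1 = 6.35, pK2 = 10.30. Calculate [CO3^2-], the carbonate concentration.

[CO3²⁻] = 7.10 μmol/L

α₂ = 1 / (1 + [H⁺]/K2 + [H⁺]²/(K1K2)) = 1 / (1 + 10^+2.75 + 10^+1.55)
   = 1 / (1 + 562.34 + 35.481) = 1/598.82 = 0.001670
[CO3²⁻] = α₂ × DIC = 0.001670 × 4.25 = 0.00710 mmol/L = 7.10 μmol/L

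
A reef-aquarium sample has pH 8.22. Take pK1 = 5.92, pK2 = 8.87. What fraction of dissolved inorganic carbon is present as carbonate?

α₂ = 1 / (1 + [H⁺]/K2 + [H⁺]²/(K1K2)) = 1 / (1 + 10^+0.65 + 10^-1.65)
   = 1 / (1 + 4.4668 + 0.022387) = 1/5.4892 = 0.1822

α₂ = 0.182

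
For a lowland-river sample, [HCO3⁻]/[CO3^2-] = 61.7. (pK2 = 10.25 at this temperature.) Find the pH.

pH = 8.46

From K2 = [H⁺][CO3^2-]/[HCO3⁻]:  pH = pK2 − log₁₀([HCO3⁻]/[CO3^2-])
log₁₀(61.7) = +1.790
pH = 10.25 − (+1.790) = 8.46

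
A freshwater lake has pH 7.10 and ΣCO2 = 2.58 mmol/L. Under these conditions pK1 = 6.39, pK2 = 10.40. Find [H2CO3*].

α₀ = 1 / (1 + K1/[H⁺] + K1K2/[H⁺]²) = 1 / (1 + 10^+0.71 + 10^-2.59)
   = 1 / (1 + 5.1286 + 0.0025704) = 1/6.1312 = 0.1631
[CO2*] = α₀ × DIC = 0.1631 × 2.58 = 0.421 mmol/L

[CO2*] = 0.421 mmol/L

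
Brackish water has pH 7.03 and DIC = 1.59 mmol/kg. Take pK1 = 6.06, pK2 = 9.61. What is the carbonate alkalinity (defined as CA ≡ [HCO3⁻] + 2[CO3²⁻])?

CA = 1.44 mmol/kg

CA = [HCO3⁻] + 2[CO3²⁻] = (α₁ + 2α₂)·DIC
At pH 7.03: [H⁺]/K1 = 10^-0.97 = 0.10715, K2/[H⁺] = 10^-2.58 = 0.0026303
α₁ = 1/(1 + 0.10715 + 0.0026303) = 1/1.1098 = 0.9011; α₂ = α₁·K2/[H⁺] = 0.002370
α₁ + 2α₂ = 0.9058
CA = 0.9058 × 1.59 = 1.44 mmol/kg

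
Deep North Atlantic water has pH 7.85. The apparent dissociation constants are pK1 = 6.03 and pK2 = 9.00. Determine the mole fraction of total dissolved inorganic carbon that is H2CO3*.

α₀ = 1 / (1 + K1/[H⁺] + K1K2/[H⁺]²) = 1 / (1 + 10^+1.82 + 10^+0.67)
   = 1 / (1 + 66.069 + 4.6774) = 1/71.747 = 0.01394

α₀ = 0.0139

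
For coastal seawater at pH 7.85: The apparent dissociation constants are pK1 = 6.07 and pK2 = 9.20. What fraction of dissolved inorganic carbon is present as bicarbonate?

α₁ = 1 / (1 + [H⁺]/K1 + K2/[H⁺]) = 1 / (1 + 10^-1.78 + 10^-1.35)
   = 1 / (1 + 0.016596 + 0.044668) = 1/1.0613 = 0.9423

α₁ = 0.942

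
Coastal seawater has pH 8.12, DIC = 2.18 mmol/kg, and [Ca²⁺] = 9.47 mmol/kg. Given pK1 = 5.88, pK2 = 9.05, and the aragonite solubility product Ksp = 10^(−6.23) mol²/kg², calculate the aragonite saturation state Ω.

Ω = 3.67

α₂ = 1 / (1 + [H⁺]/K2 + [H⁺]²/(K1K2)) = 1 / (1 + 10^+0.93 + 10^-1.31)
   = 1 / (1 + 8.5114 + 0.048978) = 1/9.5604 = 0.1046
[CO3²⁻] = α₂ × DIC = 0.1046 × 2.18 = 0.2280 mmol/kg
Ksp = 10^(−6.23) = 5.888×10^-7
Ω = [Ca²⁺][CO3²⁻]/Ksp = (9.47×10^-3)(2.280×10^-4) / 5.888×10^-7 = 3.67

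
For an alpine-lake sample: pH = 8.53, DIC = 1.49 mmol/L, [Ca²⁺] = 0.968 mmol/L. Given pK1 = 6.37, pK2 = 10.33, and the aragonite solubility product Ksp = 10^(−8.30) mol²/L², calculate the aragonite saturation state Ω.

Ω = 4.46

α₂ = 1 / (1 + [H⁺]/K2 + [H⁺]²/(K1K2)) = 1 / (1 + 10^+1.80 + 10^-0.36)
   = 1 / (1 + 63.096 + 0.43652) = 1/64.532 = 0.01550
[CO3²⁻] = α₂ × DIC = 0.01550 × 1.49 = 0.02309 mmol/L
Ksp = 10^(−8.30) = 5.012×10^-9
Ω = [Ca²⁺][CO3²⁻]/Ksp = (0.968×10^-3)(2.309×10^-5) / 5.012×10^-9 = 4.46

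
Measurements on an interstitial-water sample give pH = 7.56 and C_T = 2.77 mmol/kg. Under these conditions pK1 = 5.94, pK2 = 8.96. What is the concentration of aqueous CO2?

α₀ = 1 / (1 + K1/[H⁺] + K1K2/[H⁺]²) = 1 / (1 + 10^+1.62 + 10^+0.22)
   = 1 / (1 + 41.687 + 1.6596) = 1/44.347 = 0.02255
[CO2*] = α₀ × DIC = 0.02255 × 2.77 = 0.0625 mmol/kg

[CO2*] = 0.0625 mmol/kg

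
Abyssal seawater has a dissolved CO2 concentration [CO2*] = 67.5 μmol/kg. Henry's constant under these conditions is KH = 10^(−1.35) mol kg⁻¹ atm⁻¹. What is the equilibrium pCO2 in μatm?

KH = 10^(−1.35) = 4.467×10^-2 mol kg⁻¹ atm⁻¹
pCO2 = [CO2*]/KH = 67.5×10^-6 / 4.467×10^-2 = 1.51×10^-3 atm = 1510 μatm

pCO2 = 1510 μatm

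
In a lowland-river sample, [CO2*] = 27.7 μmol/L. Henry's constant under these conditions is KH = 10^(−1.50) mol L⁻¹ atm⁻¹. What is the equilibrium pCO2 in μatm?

pCO2 = 876 μatm

KH = 10^(−1.50) = 3.162×10^-2 mol L⁻¹ atm⁻¹
pCO2 = [CO2*]/KH = 27.7×10^-6 / 3.162×10^-2 = 8.76×10^-4 atm = 876 μatm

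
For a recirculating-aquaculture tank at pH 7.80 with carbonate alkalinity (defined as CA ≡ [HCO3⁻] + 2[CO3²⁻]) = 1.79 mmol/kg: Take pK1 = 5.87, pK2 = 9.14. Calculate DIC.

CA = [HCO3⁻] + 2[CO3²⁻] = (α₁ + 2α₂)·DIC
At pH 7.80: [H⁺]/K1 = 10^-1.93 = 0.011749, K2/[H⁺] = 10^-1.34 = 0.045709
α₁ = 1/(1 + 0.011749 + 0.045709) = 1/1.0575 = 0.9457; α₂ = α₁·K2/[H⁺] = 0.04323
α₁ + 2α₂ = 1.0321
DIC = CA / (α₁ + 2α₂) = 1.79 / 1.0321 = 1.73 mmol/kg

DIC = 1.73 mmol/kg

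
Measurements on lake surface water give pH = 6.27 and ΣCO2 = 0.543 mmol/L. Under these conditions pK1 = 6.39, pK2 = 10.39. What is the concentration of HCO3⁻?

[HCO3⁻] = 0.234 mmol/L

α₁ = 1 / (1 + [H⁺]/K1 + K2/[H⁺]) = 1 / (1 + 10^+0.12 + 10^-4.12)
   = 1 / (1 + 1.3183 + 7.5858×10^-5) = 1/2.3183 = 0.4313
[HCO3⁻] = α₁ × DIC = 0.4313 × 0.543 = 0.234 mmol/L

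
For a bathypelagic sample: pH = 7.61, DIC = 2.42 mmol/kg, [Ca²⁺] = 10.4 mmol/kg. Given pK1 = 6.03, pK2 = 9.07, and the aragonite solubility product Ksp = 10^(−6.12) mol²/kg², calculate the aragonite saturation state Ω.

Ω = 1.08

α₂ = 1 / (1 + [H⁺]/K2 + [H⁺]²/(K1K2)) = 1 / (1 + 10^+1.46 + 10^-0.12)
   = 1 / (1 + 28.840 + 0.75858) = 1/30.599 = 0.03268
[CO3²⁻] = α₂ × DIC = 0.03268 × 2.42 = 0.07909 mmol/kg
Ksp = 10^(−6.12) = 7.586×10^-7
Ω = [Ca²⁺][CO3²⁻]/Ksp = (10.4×10^-3)(7.909×10^-5) / 7.586×10^-7 = 1.08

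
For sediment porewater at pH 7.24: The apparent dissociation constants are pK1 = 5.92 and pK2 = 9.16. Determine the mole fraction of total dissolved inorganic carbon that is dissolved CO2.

α₀ = 0.0452

α₀ = 1 / (1 + K1/[H⁺] + K1K2/[H⁺]²) = 1 / (1 + 10^+1.32 + 10^-0.60)
   = 1 / (1 + 20.893 + 0.25119) = 1/22.144 = 0.04516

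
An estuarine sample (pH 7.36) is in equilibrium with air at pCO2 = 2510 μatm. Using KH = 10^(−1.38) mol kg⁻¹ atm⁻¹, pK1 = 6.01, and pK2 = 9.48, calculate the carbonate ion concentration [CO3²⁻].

[CO2*] = KH · pCO2 = 10^(−1.38) × 2510×10^-6 = 1.046×10^-4 mol/kg
α₀ = 1/(1 + K1/[H⁺] + K1K2/[H⁺]²) = 1/(1 + 10^+1.35 + 10^-0.77) = 0.04245
DIC = [CO2*]/α₀ = 1.046×10^-4 / 0.04245 = 2.465 mmol/kg
[CO3²⁻] = α₂·DIC; α₂ = 0.007209, so [CO3²⁻] = 0.007209 × 2.465 = 0.0178 mmol/kg = 17.8 μmol/kg

[CO3²⁻] = 17.8 μmol/kg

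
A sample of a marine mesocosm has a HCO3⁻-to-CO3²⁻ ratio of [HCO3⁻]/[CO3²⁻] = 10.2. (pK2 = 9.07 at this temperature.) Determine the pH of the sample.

pH = 8.06

From K2 = [H⁺][CO3²⁻]/[HCO3⁻]:  pH = pK2 − log₁₀([HCO3⁻]/[CO3²⁻])
log₁₀(10.2) = +1.009
pH = 9.07 − (+1.009) = 8.06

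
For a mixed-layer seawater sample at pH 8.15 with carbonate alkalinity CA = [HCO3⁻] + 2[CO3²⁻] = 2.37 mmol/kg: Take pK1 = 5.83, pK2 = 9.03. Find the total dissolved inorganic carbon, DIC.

DIC = 2.13 mmol/kg

CA = [HCO3⁻] + 2[CO3²⁻] = (α₁ + 2α₂)·DIC
At pH 8.15: [H⁺]/K1 = 10^-2.32 = 0.0047863, K2/[H⁺] = 10^-0.88 = 0.13183
α₁ = 1/(1 + 0.0047863 + 0.13183) = 1/1.1366 = 0.8798; α₂ = α₁·K2/[H⁺] = 0.1160
α₁ + 2α₂ = 1.1118
DIC = CA / (α₁ + 2α₂) = 2.37 / 1.1118 = 2.13 mmol/kg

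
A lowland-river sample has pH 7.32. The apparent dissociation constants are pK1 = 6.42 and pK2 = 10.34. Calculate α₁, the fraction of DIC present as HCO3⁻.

α₁ = 1 / (1 + [H⁺]/K1 + K2/[H⁺]) = 1 / (1 + 10^-0.90 + 10^-3.02)
   = 1 / (1 + 0.12589 + 0.00095499) = 1/1.1268 = 0.8874

α₁ = 0.887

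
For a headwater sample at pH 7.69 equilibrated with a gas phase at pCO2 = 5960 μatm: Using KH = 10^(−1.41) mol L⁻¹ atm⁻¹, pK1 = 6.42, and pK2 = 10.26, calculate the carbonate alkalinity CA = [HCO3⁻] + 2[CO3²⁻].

CA = 4.34 mmol/L

[CO2*] = KH · pCO2 = 10^(−1.41) × 5960×10^-6 = 2.319×10^-4 mol/L
α₀ = 1/(1 + K1/[H⁺] + K1K2/[H⁺]²) = 1/(1 + 10^+1.27 + 10^-1.30) = 0.05084
DIC = [CO2*]/α₀ = 2.319×10^-4 / 0.05084 = 4.561 mmol/L
CA = (α₁ + 2α₂)·DIC = (0.9466 + 2×0.002548) × 4.561 = 4.34 mmol/L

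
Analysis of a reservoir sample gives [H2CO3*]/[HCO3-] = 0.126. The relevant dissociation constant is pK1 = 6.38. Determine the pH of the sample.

From K1 = [H⁺][HCO3-]/[H2CO3*]:  pH = pK1 − log₁₀([H2CO3*]/[HCO3-])
log₁₀(0.126) = -0.900
pH = 6.38 − (-0.900) = 7.28

pH = 7.28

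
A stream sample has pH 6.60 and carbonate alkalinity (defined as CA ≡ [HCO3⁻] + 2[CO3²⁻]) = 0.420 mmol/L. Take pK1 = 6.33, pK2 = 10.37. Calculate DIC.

CA = [HCO3⁻] + 2[CO3²⁻] = (α₁ + 2α₂)·DIC
At pH 6.60: [H⁺]/K1 = 10^-0.27 = 0.53703, K2/[H⁺] = 10^-3.77 = 0.00016982
α₁ = 1/(1 + 0.53703 + 0.00016982) = 1/1.5372 = 0.6505; α₂ = α₁·K2/[H⁺] = 0.0001105
α₁ + 2α₂ = 0.6508
DIC = CA / (α₁ + 2α₂) = 0.420 / 0.6508 = 0.645 mmol/L

DIC = 0.645 mmol/L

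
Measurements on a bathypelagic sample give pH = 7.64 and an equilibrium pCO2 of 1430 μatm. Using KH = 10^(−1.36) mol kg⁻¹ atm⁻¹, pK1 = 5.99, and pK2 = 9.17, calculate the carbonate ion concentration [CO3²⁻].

[CO2*] = KH · pCO2 = 10^(−1.36) × 1430×10^-6 = 6.242×10^-5 mol/kg
α₀ = 1/(1 + K1/[H⁺] + K1K2/[H⁺]²) = 1/(1 + 10^+1.65 + 10^+0.12) = 0.02128
DIC = [CO2*]/α₀ = 6.242×10^-5 / 0.02128 = 2.933 mmol/kg
[CO3²⁻] = α₂·DIC; α₂ = 0.02806, so [CO3²⁻] = 0.02806 × 2.933 = 0.0823 mmol/kg

[CO3²⁻] = 0.0823 mmol/kg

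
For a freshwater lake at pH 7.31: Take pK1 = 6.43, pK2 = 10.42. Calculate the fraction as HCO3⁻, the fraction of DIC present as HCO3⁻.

α₁ = 0.883

α₁ = 1 / (1 + [H⁺]/K1 + K2/[H⁺]) = 1 / (1 + 10^-0.88 + 10^-3.11)
   = 1 / (1 + 0.13183 + 0.00077625) = 1/1.1326 = 0.8829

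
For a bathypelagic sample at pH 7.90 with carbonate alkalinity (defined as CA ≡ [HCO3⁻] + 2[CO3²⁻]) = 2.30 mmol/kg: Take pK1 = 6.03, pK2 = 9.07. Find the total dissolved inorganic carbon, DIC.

DIC = 2.19 mmol/kg

CA = [HCO3⁻] + 2[CO3²⁻] = (α₁ + 2α₂)·DIC
At pH 7.90: [H⁺]/K1 = 10^-1.87 = 0.013490, K2/[H⁺] = 10^-1.17 = 0.067608
α₁ = 1/(1 + 0.013490 + 0.067608) = 1/1.0811 = 0.9250; α₂ = α₁·K2/[H⁺] = 0.06254
α₁ + 2α₂ = 1.0501
DIC = CA / (α₁ + 2α₂) = 2.30 / 1.0501 = 2.19 mmol/kg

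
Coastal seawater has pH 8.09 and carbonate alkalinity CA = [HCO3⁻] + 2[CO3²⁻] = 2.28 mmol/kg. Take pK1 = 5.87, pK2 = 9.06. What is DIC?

CA = [HCO3⁻] + 2[CO3²⁻] = (α₁ + 2α₂)·DIC
At pH 8.09: [H⁺]/K1 = 10^-2.22 = 0.0060256, K2/[H⁺] = 10^-0.97 = 0.10715
α₁ = 1/(1 + 0.0060256 + 0.10715) = 1/1.1132 = 0.8983; α₂ = α₁·K2/[H⁺] = 0.09626
α₁ + 2α₂ = 1.0908
DIC = CA / (α₁ + 2α₂) = 2.28 / 1.0908 = 2.09 mmol/kg

DIC = 2.09 mmol/kg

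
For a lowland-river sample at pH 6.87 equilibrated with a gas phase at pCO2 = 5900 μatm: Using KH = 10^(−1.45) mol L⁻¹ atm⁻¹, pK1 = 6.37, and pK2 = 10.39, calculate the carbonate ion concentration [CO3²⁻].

[CO2*] = KH · pCO2 = 10^(−1.45) × 5900×10^-6 = 2.093×10^-4 mol/L
α₀ = 1/(1 + K1/[H⁺] + K1K2/[H⁺]²) = 1/(1 + 10^+0.50 + 10^-3.02) = 0.2402
DIC = [CO2*]/α₀ = 2.093×10^-4 / 0.2402 = 0.8715 mmol/L
[CO3²⁻] = α₂·DIC; α₂ = 0.0002294, so [CO3²⁻] = 0.0002294 × 0.8715 = 0.000200 mmol/L = 0.200 μmol/L

[CO3²⁻] = 0.200 μmol/L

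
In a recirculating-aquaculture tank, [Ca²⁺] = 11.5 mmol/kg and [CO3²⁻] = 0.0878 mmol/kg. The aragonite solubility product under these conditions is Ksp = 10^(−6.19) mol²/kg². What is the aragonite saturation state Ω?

Ksp = 10^(−6.19) = 6.457×10^-7
Ω = [Ca²⁺][CO3²⁻]/Ksp = (11.5×10^-3)(0.0878×10^-3) / 6.457×10^-7 = 1.56

Ω = 1.56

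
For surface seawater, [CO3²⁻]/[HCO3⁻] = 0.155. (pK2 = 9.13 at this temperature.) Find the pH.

pH = 8.32

From K2 = [H⁺][CO3²⁻]/[HCO3⁻]:  pH = pK2 + log₁₀([CO3²⁻]/[HCO3⁻])
log₁₀(0.155) = -0.810
pH = 9.13 + (-0.810) = 8.32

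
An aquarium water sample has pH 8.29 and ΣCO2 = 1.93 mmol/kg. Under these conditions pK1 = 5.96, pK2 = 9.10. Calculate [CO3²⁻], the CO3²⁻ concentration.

α₂ = 1 / (1 + [H⁺]/K2 + [H⁺]²/(K1K2)) = 1 / (1 + 10^+0.81 + 10^-1.52)
   = 1 / (1 + 6.4565 + 0.030200) = 1/7.4867 = 0.1336
[CO3²⁻] = α₂ × DIC = 0.1336 × 1.93 = 0.258 mmol/kg

[CO3²⁻] = 0.258 mmol/kg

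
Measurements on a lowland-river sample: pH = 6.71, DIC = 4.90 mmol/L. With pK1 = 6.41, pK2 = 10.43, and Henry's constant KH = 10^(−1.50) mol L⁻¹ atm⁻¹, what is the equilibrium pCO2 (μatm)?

pCO2 = 5.17×10^4 μatm

α₀ = 1 / (1 + K1/[H⁺] + K1K2/[H⁺]²) = 1 / (1 + 10^+0.30 + 10^-3.42)
   = 1 / (1 + 1.9953 + 0.00038019) = 1/2.9956 = 0.3338
[CO2*] = α₀ × DIC = 0.3338 × 4.90 = 1.636 mmol/L
pCO2 = [CO2*]/KH = 1.636×10^-3 / 3.162×10^-2 = 5.17×10^4 μatm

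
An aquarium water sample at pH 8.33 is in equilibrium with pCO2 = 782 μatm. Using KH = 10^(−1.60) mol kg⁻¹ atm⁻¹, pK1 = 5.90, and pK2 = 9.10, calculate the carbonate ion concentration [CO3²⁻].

[CO2*] = KH · pCO2 = 10^(−1.60) × 782×10^-6 = 1.964×10^-5 mol/kg
α₀ = 1/(1 + K1/[H⁺] + K1K2/[H⁺]²) = 1/(1 + 10^+2.43 + 10^+1.66) = 0.003166
DIC = [CO2*]/α₀ = 1.964×10^-5 / 0.003166 = 6.204 mmol/kg
[CO3²⁻] = α₂·DIC; α₂ = 0.1447, so [CO3²⁻] = 0.1447 × 6.204 = 0.898 mmol/kg

[CO3²⁻] = 0.898 mmol/kg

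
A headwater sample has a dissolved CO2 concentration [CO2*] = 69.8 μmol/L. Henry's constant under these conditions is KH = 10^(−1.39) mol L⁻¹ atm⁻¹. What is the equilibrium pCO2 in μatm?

pCO2 = 1710 μatm

KH = 10^(−1.39) = 4.074×10^-2 mol L⁻¹ atm⁻¹
pCO2 = [CO2*]/KH = 69.8×10^-6 / 4.074×10^-2 = 1.71×10^-3 atm = 1710 μatm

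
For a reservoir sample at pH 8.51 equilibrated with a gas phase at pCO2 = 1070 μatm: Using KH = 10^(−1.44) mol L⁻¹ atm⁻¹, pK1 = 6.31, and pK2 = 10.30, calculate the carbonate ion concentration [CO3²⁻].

[CO2*] = KH · pCO2 = 10^(−1.44) × 1070×10^-6 = 3.885×10^-5 mol/L
α₀ = 1/(1 + K1/[H⁺] + K1K2/[H⁺]²) = 1/(1 + 10^+2.20 + 10^+0.41) = 0.006171
DIC = [CO2*]/α₀ = 3.885×10^-5 / 0.006171 = 6.296 mmol/L
[CO3²⁻] = α₂·DIC; α₂ = 0.01586, so [CO3²⁻] = 0.01586 × 6.296 = 0.0999 mmol/L

[CO3²⁻] = 0.0999 mmol/L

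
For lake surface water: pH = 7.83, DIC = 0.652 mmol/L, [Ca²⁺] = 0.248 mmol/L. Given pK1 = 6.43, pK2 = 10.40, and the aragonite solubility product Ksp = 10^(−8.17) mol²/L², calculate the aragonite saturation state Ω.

α₂ = 1 / (1 + [H⁺]/K2 + [H⁺]²/(K1K2)) = 1 / (1 + 10^+2.57 + 10^+1.17)
   = 1 / (1 + 371.54 + 14.791) = 1/387.33 = 0.002582
[CO3²⁻] = α₂ × DIC = 0.002582 × 0.652 = 0.001683 mmol/L = 1.683 μmol/L
Ksp = 10^(−8.17) = 6.761×10^-9
Ω = [Ca²⁺][CO3²⁻]/Ksp = (0.248×10^-3)(1.683×10^-6) / 6.761×10^-9 = 0.0617

Ω = 0.0617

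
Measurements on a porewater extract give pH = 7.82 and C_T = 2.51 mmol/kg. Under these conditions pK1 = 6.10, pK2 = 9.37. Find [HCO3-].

α₁ = 1 / (1 + [H⁺]/K1 + K2/[H⁺]) = 1 / (1 + 10^-1.72 + 10^-1.55)
   = 1 / (1 + 0.019055 + 0.028184) = 1/1.0472 = 0.9549
[HCO3⁻] = α₁ × DIC = 0.9549 × 2.51 = 2.40 mmol/kg

[HCO3⁻] = 2.40 mmol/kg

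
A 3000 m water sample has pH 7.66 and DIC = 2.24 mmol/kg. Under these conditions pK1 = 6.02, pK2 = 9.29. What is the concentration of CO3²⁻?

[CO3²⁻] = 0.0502 mmol/kg

α₂ = 1 / (1 + [H⁺]/K2 + [H⁺]²/(K1K2)) = 1 / (1 + 10^+1.63 + 10^-0.01)
   = 1 / (1 + 42.658 + 0.97724) = 1/44.635 = 0.02240
[CO3²⁻] = α₂ × DIC = 0.02240 × 2.24 = 0.0502 mmol/kg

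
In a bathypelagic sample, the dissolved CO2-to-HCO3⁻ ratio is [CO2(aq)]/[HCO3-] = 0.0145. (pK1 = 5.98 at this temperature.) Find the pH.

pH = 7.82

From K1 = [H⁺][HCO3-]/[CO2(aq)]:  pH = pK1 − log₁₀([CO2(aq)]/[HCO3-])
log₁₀(0.0145) = -1.839
pH = 5.98 − (-1.839) = 7.82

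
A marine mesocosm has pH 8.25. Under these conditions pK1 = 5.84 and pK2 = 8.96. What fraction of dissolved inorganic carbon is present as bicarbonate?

α₁ = 1 / (1 + [H⁺]/K1 + K2/[H⁺]) = 1 / (1 + 10^-2.41 + 10^-0.71)
   = 1 / (1 + 0.0038905 + 0.19498) = 1/1.1989 = 0.8341

α₁ = 0.834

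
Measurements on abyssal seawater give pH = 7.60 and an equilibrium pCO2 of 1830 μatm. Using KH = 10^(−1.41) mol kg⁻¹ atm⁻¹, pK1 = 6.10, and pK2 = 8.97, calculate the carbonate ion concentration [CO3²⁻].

[CO3²⁻] = 0.0960 mmol/kg

[CO2*] = KH · pCO2 = 10^(−1.41) × 1830×10^-6 = 7.120×10^-5 mol/kg
α₀ = 1/(1 + K1/[H⁺] + K1K2/[H⁺]²) = 1/(1 + 10^+1.50 + 10^+0.13) = 0.02944
DIC = [CO2*]/α₀ = 7.120×10^-5 / 0.02944 = 2.419 mmol/kg
[CO3²⁻] = α₂·DIC; α₂ = 0.03971, so [CO3²⁻] = 0.03971 × 2.419 = 0.0960 mmol/kg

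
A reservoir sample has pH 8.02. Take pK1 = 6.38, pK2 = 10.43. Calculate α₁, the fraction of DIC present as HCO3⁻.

α₁ = 1 / (1 + [H⁺]/K1 + K2/[H⁺]) = 1 / (1 + 10^-1.64 + 10^-2.41)
   = 1 / (1 + 0.022909 + 0.0038905) = 1/1.0268 = 0.9739

α₁ = 0.974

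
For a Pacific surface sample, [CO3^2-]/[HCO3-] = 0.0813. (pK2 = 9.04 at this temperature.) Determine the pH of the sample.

From K2 = [H⁺][CO3^2-]/[HCO3-]:  pH = pK2 + log₁₀([CO3^2-]/[HCO3-])
log₁₀(0.0813) = -1.090
pH = 9.04 + (-1.090) = 7.95

pH = 7.95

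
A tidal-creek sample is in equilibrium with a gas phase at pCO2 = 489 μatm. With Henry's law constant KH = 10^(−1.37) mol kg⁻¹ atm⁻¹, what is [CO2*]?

KH = 10^(−1.37) = 4.266×10^-2 mol kg⁻¹ atm⁻¹
[CO2*] = KH · pCO2 = 4.266×10^-2 × 489×10^-6 atm = 2.09×10^-5 mol/kg

[CO2*] = 20.9 μmol/kg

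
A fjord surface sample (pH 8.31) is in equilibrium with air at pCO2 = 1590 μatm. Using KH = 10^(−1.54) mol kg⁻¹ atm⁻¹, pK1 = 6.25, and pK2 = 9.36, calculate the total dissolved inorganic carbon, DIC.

DIC = 5.78 mmol/kg

[CO2*] = KH · pCO2 = 10^(−1.54) × 1590×10^-6 = 4.586×10^-5 mol/kg
α₀ = 1/(1 + K1/[H⁺] + K1K2/[H⁺]²) = 1/(1 + 10^+2.06 + 10^+1.01) = 0.007933
DIC = [CO2*]/α₀ = 4.586×10^-5 / 0.007933 = 5.78 mmol/kg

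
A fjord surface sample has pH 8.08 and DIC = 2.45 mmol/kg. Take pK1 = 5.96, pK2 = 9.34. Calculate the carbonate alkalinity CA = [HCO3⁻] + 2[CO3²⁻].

CA = 2.56 mmol/kg

CA = [HCO3⁻] + 2[CO3²⁻] = (α₁ + 2α₂)·DIC
At pH 8.08: [H⁺]/K1 = 10^-2.12 = 0.0075858, K2/[H⁺] = 10^-1.26 = 0.054954
α₁ = 1/(1 + 0.0075858 + 0.054954) = 1/1.0625 = 0.9411; α₂ = α₁·K2/[H⁺] = 0.05172
α₁ + 2α₂ = 1.0446
CA = 1.0446 × 2.45 = 2.56 mmol/kg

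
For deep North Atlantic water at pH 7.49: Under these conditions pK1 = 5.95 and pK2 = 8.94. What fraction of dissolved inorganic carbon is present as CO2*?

α₀ = 1 / (1 + K1/[H⁺] + K1K2/[H⁺]²) = 1 / (1 + 10^+1.54 + 10^+0.09)
   = 1 / (1 + 34.674 + 1.2303) = 1/36.904 = 0.02710

α₀ = 0.0271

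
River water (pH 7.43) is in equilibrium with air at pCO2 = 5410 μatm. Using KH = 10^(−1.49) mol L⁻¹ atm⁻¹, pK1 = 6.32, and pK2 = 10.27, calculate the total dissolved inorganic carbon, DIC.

[CO2*] = KH · pCO2 = 10^(−1.49) × 5410×10^-6 = 1.751×10^-4 mol/L
α₀ = 1/(1 + K1/[H⁺] + K1K2/[H⁺]²) = 1/(1 + 10^+1.11 + 10^-1.73) = 0.07194
DIC = [CO2*]/α₀ = 1.751×10^-4 / 0.07194 = 2.43 mmol/L

DIC = 2.43 mmol/L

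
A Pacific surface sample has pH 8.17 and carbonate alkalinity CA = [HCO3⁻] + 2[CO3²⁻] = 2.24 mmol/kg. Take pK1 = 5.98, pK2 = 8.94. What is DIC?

DIC = 1.97 mmol/kg

CA = [HCO3⁻] + 2[CO3²⁻] = (α₁ + 2α₂)·DIC
At pH 8.17: [H⁺]/K1 = 10^-2.19 = 0.0064565, K2/[H⁺] = 10^-0.77 = 0.16982
α₁ = 1/(1 + 0.0064565 + 0.16982) = 1/1.1763 = 0.8501; α₂ = α₁·K2/[H⁺] = 0.1444
α₁ + 2α₂ = 1.1389
DIC = CA / (α₁ + 2α₂) = 2.24 / 1.1389 = 1.97 mmol/kg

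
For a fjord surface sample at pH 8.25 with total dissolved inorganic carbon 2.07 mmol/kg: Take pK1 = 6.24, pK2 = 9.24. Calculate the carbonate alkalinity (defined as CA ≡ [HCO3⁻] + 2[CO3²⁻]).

CA = [HCO3⁻] + 2[CO3²⁻] = (α₁ + 2α₂)·DIC
At pH 8.25: [H⁺]/K1 = 10^-2.01 = 0.0097724, K2/[H⁺] = 10^-0.99 = 0.10233
α₁ = 1/(1 + 0.0097724 + 0.10233) = 1/1.1121 = 0.8992; α₂ = α₁·K2/[H⁺] = 0.09201
α₁ + 2α₂ = 1.0832
CA = 1.0832 × 2.07 = 2.24 mmol/kg

CA = 2.24 mmol/kg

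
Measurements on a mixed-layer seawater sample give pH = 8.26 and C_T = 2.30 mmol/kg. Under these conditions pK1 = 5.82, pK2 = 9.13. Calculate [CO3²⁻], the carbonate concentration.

α₂ = 1 / (1 + [H⁺]/K2 + [H⁺]²/(K1K2)) = 1 / (1 + 10^+0.87 + 10^-1.57)
   = 1 / (1 + 7.4131 + 0.026915) = 1/8.4400 = 0.1185
[CO3²⁻] = α₂ × DIC = 0.1185 × 2.30 = 0.273 mmol/kg

[CO3²⁻] = 0.273 mmol/kg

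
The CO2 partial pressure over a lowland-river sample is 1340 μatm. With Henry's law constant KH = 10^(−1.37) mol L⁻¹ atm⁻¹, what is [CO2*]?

[CO2*] = 57.2 μmol/L

KH = 10^(−1.37) = 4.266×10^-2 mol L⁻¹ atm⁻¹
[CO2*] = KH · pCO2 = 4.266×10^-2 × 1340×10^-6 atm = 5.72×10^-5 mol/L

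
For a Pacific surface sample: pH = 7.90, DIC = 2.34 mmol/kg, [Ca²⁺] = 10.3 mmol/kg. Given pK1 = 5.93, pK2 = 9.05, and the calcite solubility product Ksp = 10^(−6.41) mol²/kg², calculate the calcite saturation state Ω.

Ω = 4.06

α₂ = 1 / (1 + [H⁺]/K2 + [H⁺]²/(K1K2)) = 1 / (1 + 10^+1.15 + 10^-0.82)
   = 1 / (1 + 14.125 + 0.15136) = 1/15.277 = 0.06546
[CO3²⁻] = α₂ × DIC = 0.06546 × 2.34 = 0.1532 mmol/kg
Ksp = 10^(−6.41) = 3.890×10^-7
Ω = [Ca²⁺][CO3²⁻]/Ksp = (10.3×10^-3)(1.532×10^-4) / 3.890×10^-7 = 4.06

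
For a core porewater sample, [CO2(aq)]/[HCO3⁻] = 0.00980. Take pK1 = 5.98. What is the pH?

pH = 7.99

From K1 = [H⁺][HCO3⁻]/[CO2(aq)]:  pH = pK1 − log₁₀([CO2(aq)]/[HCO3⁻])
log₁₀(0.00980) = -2.009
pH = 5.98 − (-2.009) = 7.99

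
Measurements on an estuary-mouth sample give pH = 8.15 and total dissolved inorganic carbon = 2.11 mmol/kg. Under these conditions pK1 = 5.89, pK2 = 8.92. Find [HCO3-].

α₁ = 1 / (1 + [H⁺]/K1 + K2/[H⁺]) = 1 / (1 + 10^-2.26 + 10^-0.77)
   = 1 / (1 + 0.0054954 + 0.16982) = 1/1.1753 = 0.8508
[HCO3⁻] = α₁ × DIC = 0.8508 × 2.11 = 1.80 mmol/kg

[HCO3⁻] = 1.80 mmol/kg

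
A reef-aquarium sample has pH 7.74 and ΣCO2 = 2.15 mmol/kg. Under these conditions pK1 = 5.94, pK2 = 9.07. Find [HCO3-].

α₁ = 1 / (1 + [H⁺]/K1 + K2/[H⁺]) = 1 / (1 + 10^-1.80 + 10^-1.33)
   = 1 / (1 + 0.015849 + 0.046774) = 1/1.0626 = 0.9411
[HCO3⁻] = α₁ × DIC = 0.9411 × 2.15 = 2.02 mmol/kg

[HCO3⁻] = 2.02 mmol/kg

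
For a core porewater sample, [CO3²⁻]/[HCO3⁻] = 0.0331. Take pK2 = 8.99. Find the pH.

pH = 7.51

From K2 = [H⁺][CO3²⁻]/[HCO3⁻]:  pH = pK2 + log₁₀([CO3²⁻]/[HCO3⁻])
log₁₀(0.0331) = -1.480
pH = 8.99 + (-1.480) = 7.51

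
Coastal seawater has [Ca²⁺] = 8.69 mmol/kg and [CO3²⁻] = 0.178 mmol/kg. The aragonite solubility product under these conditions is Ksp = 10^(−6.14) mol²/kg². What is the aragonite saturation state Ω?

Ksp = 10^(−6.14) = 7.244×10^-7
Ω = [Ca²⁺][CO3²⁻]/Ksp = (8.69×10^-3)(0.178×10^-3) / 7.244×10^-7 = 2.14

Ω = 2.14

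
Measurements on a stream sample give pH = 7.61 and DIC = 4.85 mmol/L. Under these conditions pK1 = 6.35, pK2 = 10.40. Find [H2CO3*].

[CO2*] = 0.252 mmol/L

α₀ = 1 / (1 + K1/[H⁺] + K1K2/[H⁺]²) = 1 / (1 + 10^+1.26 + 10^-1.53)
   = 1 / (1 + 18.197 + 0.029512) = 1/19.227 = 0.05201
[CO2*] = α₀ × DIC = 0.05201 × 4.85 = 0.252 mmol/L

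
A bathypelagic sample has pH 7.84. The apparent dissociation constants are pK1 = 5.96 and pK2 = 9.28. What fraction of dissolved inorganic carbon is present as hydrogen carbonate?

α₁ = 0.953

α₁ = 1 / (1 + [H⁺]/K1 + K2/[H⁺]) = 1 / (1 + 10^-1.88 + 10^-1.44)
   = 1 / (1 + 0.013183 + 0.036308) = 1/1.0495 = 0.9528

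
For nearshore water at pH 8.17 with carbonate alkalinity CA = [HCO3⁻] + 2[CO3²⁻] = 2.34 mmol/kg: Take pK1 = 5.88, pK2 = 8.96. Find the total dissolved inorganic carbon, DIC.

CA = [HCO3⁻] + 2[CO3²⁻] = (α₁ + 2α₂)·DIC
At pH 8.17: [H⁺]/K1 = 10^-2.29 = 0.0051286, K2/[H⁺] = 10^-0.79 = 0.16218
α₁ = 1/(1 + 0.0051286 + 0.16218) = 1/1.1673 = 0.8567; α₂ = α₁·K2/[H⁺] = 0.1389
α₁ + 2α₂ = 1.1345
DIC = CA / (α₁ + 2α₂) = 2.34 / 1.1345 = 2.06 mmol/kg

DIC = 2.06 mmol/kg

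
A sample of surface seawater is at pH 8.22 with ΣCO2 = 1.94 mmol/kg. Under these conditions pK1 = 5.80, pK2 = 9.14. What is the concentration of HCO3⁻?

[HCO3⁻] = 1.73 mmol/kg

α₁ = 1 / (1 + [H⁺]/K1 + K2/[H⁺]) = 1 / (1 + 10^-2.42 + 10^-0.92)
   = 1 / (1 + 0.0038019 + 0.12023) = 1/1.1240 = 0.8897
[HCO3⁻] = α₁ × DIC = 0.8897 × 1.94 = 1.73 mmol/kg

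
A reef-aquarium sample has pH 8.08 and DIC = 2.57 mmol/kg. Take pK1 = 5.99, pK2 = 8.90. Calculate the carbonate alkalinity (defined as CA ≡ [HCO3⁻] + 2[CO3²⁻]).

CA = [HCO3⁻] + 2[CO3²⁻] = (α₁ + 2α₂)·DIC
At pH 8.08: [H⁺]/K1 = 10^-2.09 = 0.0081283, K2/[H⁺] = 10^-0.82 = 0.15136
α₁ = 1/(1 + 0.0081283 + 0.15136) = 1/1.1595 = 0.8625; α₂ = α₁·K2/[H⁺] = 0.1305
α₁ + 2α₂ = 1.1235
CA = 1.1235 × 2.57 = 2.89 mmol/kg

CA = 2.89 mmol/kg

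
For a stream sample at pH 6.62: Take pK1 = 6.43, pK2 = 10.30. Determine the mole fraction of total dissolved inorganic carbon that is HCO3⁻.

α₁ = 0.608

α₁ = 1 / (1 + [H⁺]/K1 + K2/[H⁺]) = 1 / (1 + 10^-0.19 + 10^-3.68)
   = 1 / (1 + 0.64565 + 0.00020893) = 1/1.6459 = 0.6076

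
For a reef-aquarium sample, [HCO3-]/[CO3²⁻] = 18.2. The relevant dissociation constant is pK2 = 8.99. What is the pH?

pH = 7.73

From K2 = [H⁺][CO3²⁻]/[HCO3-]:  pH = pK2 − log₁₀([HCO3-]/[CO3²⁻])
log₁₀(18.2) = +1.260
pH = 8.99 − (+1.260) = 7.73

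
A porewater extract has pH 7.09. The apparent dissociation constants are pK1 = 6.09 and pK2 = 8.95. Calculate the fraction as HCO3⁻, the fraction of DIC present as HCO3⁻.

α₁ = 0.898

α₁ = 1 / (1 + [H⁺]/K1 + K2/[H⁺]) = 1 / (1 + 10^-1.00 + 10^-1.86)
   = 1 / (1 + 0.10000 + 0.013804) = 1/1.1138 = 0.8978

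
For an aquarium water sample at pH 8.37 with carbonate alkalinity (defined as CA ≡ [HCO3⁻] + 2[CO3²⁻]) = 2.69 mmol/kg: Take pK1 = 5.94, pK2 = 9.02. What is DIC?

DIC = 2.28 mmol/kg

CA = [HCO3⁻] + 2[CO3²⁻] = (α₁ + 2α₂)·DIC
At pH 8.37: [H⁺]/K1 = 10^-2.43 = 0.0037154, K2/[H⁺] = 10^-0.65 = 0.22387
α₁ = 1/(1 + 0.0037154 + 0.22387) = 1/1.2276 = 0.8146; α₂ = α₁·K2/[H⁺] = 0.1824
α₁ + 2α₂ = 1.1793
DIC = CA / (α₁ + 2α₂) = 2.69 / 1.1793 = 2.28 mmol/kg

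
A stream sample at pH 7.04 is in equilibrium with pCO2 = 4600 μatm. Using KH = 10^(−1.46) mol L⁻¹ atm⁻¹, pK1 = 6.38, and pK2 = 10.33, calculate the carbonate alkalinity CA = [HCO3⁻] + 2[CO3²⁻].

[CO2*] = KH · pCO2 = 10^(−1.46) × 4600×10^-6 = 1.595×10^-4 mol/L
α₀ = 1/(1 + K1/[H⁺] + K1K2/[H⁺]²) = 1/(1 + 10^+0.66 + 10^-2.63) = 0.1794
DIC = [CO2*]/α₀ = 1.595×10^-4 / 0.1794 = 0.8889 mmol/L
CA = (α₁ + 2α₂)·DIC = (0.8202 + 2×0.0004206) × 0.8889 = 0.730 mmol/L

CA = 0.730 mmol/L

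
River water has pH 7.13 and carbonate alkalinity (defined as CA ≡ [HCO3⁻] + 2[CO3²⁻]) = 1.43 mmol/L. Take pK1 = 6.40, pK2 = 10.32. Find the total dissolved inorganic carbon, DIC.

DIC = 1.70 mmol/L

CA = [HCO3⁻] + 2[CO3²⁻] = (α₁ + 2α₂)·DIC
At pH 7.13: [H⁺]/K1 = 10^-0.73 = 0.18621, K2/[H⁺] = 10^-3.19 = 0.00064565
α₁ = 1/(1 + 0.18621 + 0.00064565) = 1/1.1869 = 0.8426; α₂ = α₁·K2/[H⁺] = 0.0005440
α₁ + 2α₂ = 0.8437
DIC = CA / (α₁ + 2α₂) = 1.43 / 0.8437 = 1.70 mmol/L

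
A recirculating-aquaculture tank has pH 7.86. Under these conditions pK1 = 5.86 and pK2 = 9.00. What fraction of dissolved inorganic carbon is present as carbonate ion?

α₂ = 0.0669

α₂ = 1 / (1 + [H⁺]/K2 + [H⁺]²/(K1K2)) = 1 / (1 + 10^+1.14 + 10^-0.86)
   = 1 / (1 + 13.804 + 0.13804) = 1/14.942 = 0.06693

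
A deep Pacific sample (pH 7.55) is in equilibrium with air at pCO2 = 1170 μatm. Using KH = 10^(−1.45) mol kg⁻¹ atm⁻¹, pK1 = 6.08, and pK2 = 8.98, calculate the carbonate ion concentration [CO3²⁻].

[CO2*] = KH · pCO2 = 10^(−1.45) × 1170×10^-6 = 4.151×10^-5 mol/kg
α₀ = 1/(1 + K1/[H⁺] + K1K2/[H⁺]²) = 1/(1 + 10^+1.47 + 10^+0.04) = 0.03164
DIC = [CO2*]/α₀ = 4.151×10^-5 / 0.03164 = 1.312 mmol/kg
[CO3²⁻] = α₂·DIC; α₂ = 0.03469, so [CO3²⁻] = 0.03469 × 1.312 = 0.0455 mmol/kg

[CO3²⁻] = 0.0455 mmol/kg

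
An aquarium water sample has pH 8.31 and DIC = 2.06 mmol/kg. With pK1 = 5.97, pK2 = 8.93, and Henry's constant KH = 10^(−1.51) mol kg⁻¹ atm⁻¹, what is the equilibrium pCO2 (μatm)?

α₀ = 1 / (1 + K1/[H⁺] + K1K2/[H⁺]²) = 1 / (1 + 10^+2.34 + 10^+1.72)
   = 1 / (1 + 218.78 + 52.481) = 1/272.26 = 0.003673
[CO2*] = α₀ × DIC = 0.003673 × 2.06 = 0.007566 mmol/kg = 7.566 μmol/kg
pCO2 = [CO2*]/KH = 7.566×10^-6 / 3.090×10^-2 = 245 μatm

pCO2 = 245 μatm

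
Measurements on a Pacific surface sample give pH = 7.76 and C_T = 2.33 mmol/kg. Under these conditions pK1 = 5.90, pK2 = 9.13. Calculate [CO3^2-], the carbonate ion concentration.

[CO3²⁻] = 0.0941 mmol/kg

α₂ = 1 / (1 + [H⁺]/K2 + [H⁺]²/(K1K2)) = 1 / (1 + 10^+1.37 + 10^-0.49)
   = 1 / (1 + 23.442 + 0.32359) = 1/24.766 = 0.04038
[CO3²⁻] = α₂ × DIC = 0.04038 × 2.33 = 0.0941 mmol/kg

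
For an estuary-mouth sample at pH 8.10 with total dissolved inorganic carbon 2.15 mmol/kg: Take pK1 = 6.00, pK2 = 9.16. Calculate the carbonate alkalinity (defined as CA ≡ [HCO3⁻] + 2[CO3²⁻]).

CA = [HCO3⁻] + 2[CO3²⁻] = (α₁ + 2α₂)·DIC
At pH 8.10: [H⁺]/K1 = 10^-2.10 = 0.0079433, K2/[H⁺] = 10^-1.06 = 0.087096
α₁ = 1/(1 + 0.0079433 + 0.087096) = 1/1.0950 = 0.9132; α₂ = α₁·K2/[H⁺] = 0.07954
α₁ + 2α₂ = 1.0723
CA = 1.0723 × 2.15 = 2.31 mmol/kg

CA = 2.31 mmol/kg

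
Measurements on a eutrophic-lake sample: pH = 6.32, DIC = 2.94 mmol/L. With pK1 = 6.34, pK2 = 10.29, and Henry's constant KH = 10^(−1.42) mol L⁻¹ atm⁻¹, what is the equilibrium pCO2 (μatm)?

α₀ = 1 / (1 + K1/[H⁺] + K1K2/[H⁺]²) = 1 / (1 + 10^-0.02 + 10^-3.99)
   = 1 / (1 + 0.95499 + 0.00010233) = 1/1.9551 = 0.5115
[CO2*] = α₀ × DIC = 0.5115 × 2.94 = 1.504 mmol/L
pCO2 = [CO2*]/KH = 1.504×10^-3 / 3.802×10^-2 = 3.96×10^4 μatm

pCO2 = 3.96×10^4 μatm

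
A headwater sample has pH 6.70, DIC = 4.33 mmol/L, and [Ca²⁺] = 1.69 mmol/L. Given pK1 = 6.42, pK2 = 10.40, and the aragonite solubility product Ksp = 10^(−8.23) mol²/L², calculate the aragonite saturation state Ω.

Ω = 0.163

α₂ = 1 / (1 + [H⁺]/K2 + [H⁺]²/(K1K2)) = 1 / (1 + 10^+3.70 + 10^+3.42)
   = 1 / (1 + 5011.9 + 2630.3) = 1/7643.1 = 0.0001308
[CO3²⁻] = α₂ × DIC = 0.0001308 × 4.33 = 0.0005665 mmol/L = 0.5665 μmol/L
Ksp = 10^(−8.23) = 5.888×10^-9
Ω = [Ca²⁺][CO3²⁻]/Ksp = (1.69×10^-3)(5.665×10^-7) / 5.888×10^-9 = 0.163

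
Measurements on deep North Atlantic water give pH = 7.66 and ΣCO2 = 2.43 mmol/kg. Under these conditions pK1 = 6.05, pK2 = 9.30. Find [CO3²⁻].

α₂ = 1 / (1 + [H⁺]/K2 + [H⁺]²/(K1K2)) = 1 / (1 + 10^+1.64 + 10^+0.03)
   = 1 / (1 + 43.652 + 1.0715) = 1/45.723 = 0.02187
[CO3²⁻] = α₂ × DIC = 0.02187 × 2.43 = 0.0531 mmol/kg

[CO3²⁻] = 0.0531 mmol/kg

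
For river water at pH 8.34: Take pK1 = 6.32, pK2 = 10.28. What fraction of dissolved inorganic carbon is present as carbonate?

α₂ = 1 / (1 + [H⁺]/K2 + [H⁺]²/(K1K2)) = 1 / (1 + 10^+1.94 + 10^-0.08)
   = 1 / (1 + 87.096 + 0.83176) = 1/88.928 = 0.01125

α₂ = 0.0112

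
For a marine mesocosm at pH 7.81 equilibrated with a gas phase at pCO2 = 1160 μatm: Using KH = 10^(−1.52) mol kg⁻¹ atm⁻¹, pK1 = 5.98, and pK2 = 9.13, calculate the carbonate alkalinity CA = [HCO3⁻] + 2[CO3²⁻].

CA = 2.60 mmol/kg

[CO2*] = KH · pCO2 = 10^(−1.52) × 1160×10^-6 = 3.503×10^-5 mol/kg
α₀ = 1/(1 + K1/[H⁺] + K1K2/[H⁺]²) = 1/(1 + 10^+1.83 + 10^+0.51) = 0.01392
DIC = [CO2*]/α₀ = 3.503×10^-5 / 0.01392 = 2.517 mmol/kg
CA = (α₁ + 2α₂)·DIC = (0.9410 + 2×0.04504) × 2.517 = 2.60 mmol/kg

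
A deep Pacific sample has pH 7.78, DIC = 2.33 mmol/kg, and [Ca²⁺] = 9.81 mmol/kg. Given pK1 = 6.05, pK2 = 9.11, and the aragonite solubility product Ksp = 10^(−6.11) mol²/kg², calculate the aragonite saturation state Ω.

α₂ = 1 / (1 + [H⁺]/K2 + [H⁺]²/(K1K2)) = 1 / (1 + 10^+1.33 + 10^-0.40)
   = 1 / (1 + 21.380 + 0.39811) = 1/22.778 = 0.04390
[CO3²⁻] = α₂ × DIC = 0.04390 × 2.33 = 0.1023 mmol/kg
Ksp = 10^(−6.11) = 7.762×10^-7
Ω = [Ca²⁺][CO3²⁻]/Ksp = (9.81×10^-3)(1.023×10^-4) / 7.762×10^-7 = 1.29

Ω = 1.29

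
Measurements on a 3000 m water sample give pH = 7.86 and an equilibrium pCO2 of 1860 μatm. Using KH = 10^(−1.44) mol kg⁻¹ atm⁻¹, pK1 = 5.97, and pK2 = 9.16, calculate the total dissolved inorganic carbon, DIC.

[CO2*] = KH · pCO2 = 10^(−1.44) × 1860×10^-6 = 6.753×10^-5 mol/kg
α₀ = 1/(1 + K1/[H⁺] + K1K2/[H⁺]²) = 1/(1 + 10^+1.89 + 10^+0.59) = 0.01212
DIC = [CO2*]/α₀ = 6.753×10^-5 / 0.01212 = 5.57 mmol/kg

DIC = 5.57 mmol/kg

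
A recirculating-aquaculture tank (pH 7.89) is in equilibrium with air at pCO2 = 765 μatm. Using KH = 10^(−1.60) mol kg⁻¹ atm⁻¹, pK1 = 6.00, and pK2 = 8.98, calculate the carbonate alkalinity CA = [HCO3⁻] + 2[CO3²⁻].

[CO2*] = KH · pCO2 = 10^(−1.60) × 765×10^-6 = 1.922×10^-5 mol/kg
α₀ = 1/(1 + K1/[H⁺] + K1K2/[H⁺]²) = 1/(1 + 10^+1.89 + 10^+0.80) = 0.01177
DIC = [CO2*]/α₀ = 1.922×10^-5 / 0.01177 = 1.632 mmol/kg
CA = (α₁ + 2α₂)·DIC = (0.9139 + 2×0.07429) × 1.632 = 1.73 mmol/kg

CA = 1.73 mmol/kg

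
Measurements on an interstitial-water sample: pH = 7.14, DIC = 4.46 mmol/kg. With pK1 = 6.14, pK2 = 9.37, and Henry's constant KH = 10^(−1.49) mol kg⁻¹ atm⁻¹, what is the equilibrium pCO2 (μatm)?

α₀ = 1 / (1 + K1/[H⁺] + K1K2/[H⁺]²) = 1 / (1 + 10^+1.00 + 10^-1.23)
   = 1 / (1 + 10.000 + 0.058884) = 1/11.059 = 0.09043
[CO2*] = α₀ × DIC = 0.09043 × 4.46 = 0.4033 mmol/kg
pCO2 = [CO2*]/KH = 4.033×10^-4 / 3.236×10^-2 = 1.25×10^4 μatm

pCO2 = 1.25×10^4 μatm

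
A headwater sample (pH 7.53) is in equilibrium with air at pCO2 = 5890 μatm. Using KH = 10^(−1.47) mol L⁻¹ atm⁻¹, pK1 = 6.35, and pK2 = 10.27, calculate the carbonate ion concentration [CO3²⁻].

[CO2*] = KH · pCO2 = 10^(−1.47) × 5890×10^-6 = 1.996×10^-4 mol/L
α₀ = 1/(1 + K1/[H⁺] + K1K2/[H⁺]²) = 1/(1 + 10^+1.18 + 10^-1.56) = 0.06187
DIC = [CO2*]/α₀ = 1.996×10^-4 / 0.06187 = 3.226 mmol/L
[CO3²⁻] = α₂·DIC; α₂ = 0.001704, so [CO3²⁻] = 0.001704 × 3.226 = 0.00550 mmol/L = 5.50 μmol/L

[CO3²⁻] = 5.50 μmol/L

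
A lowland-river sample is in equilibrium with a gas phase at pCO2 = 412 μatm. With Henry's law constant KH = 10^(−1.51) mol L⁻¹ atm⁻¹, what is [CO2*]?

[CO2*] = 12.7 μmol/L

KH = 10^(−1.51) = 3.090×10^-2 mol L⁻¹ atm⁻¹
[CO2*] = KH · pCO2 = 3.090×10^-2 × 412×10^-6 atm = 1.27×10^-5 mol/L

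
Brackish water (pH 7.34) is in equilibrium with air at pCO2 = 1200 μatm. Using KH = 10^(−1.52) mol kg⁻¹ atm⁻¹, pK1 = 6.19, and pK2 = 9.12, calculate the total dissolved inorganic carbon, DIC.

DIC = 0.557 mmol/kg

[CO2*] = KH · pCO2 = 10^(−1.52) × 1200×10^-6 = 3.624×10^-5 mol/kg
α₀ = 1/(1 + K1/[H⁺] + K1K2/[H⁺]²) = 1/(1 + 10^+1.15 + 10^-0.63) = 0.06511
DIC = [CO2*]/α₀ = 3.624×10^-5 / 0.06511 = 0.557 mmol/kg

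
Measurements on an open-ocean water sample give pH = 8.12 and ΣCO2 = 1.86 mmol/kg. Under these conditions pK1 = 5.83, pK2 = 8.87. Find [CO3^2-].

α₂ = 1 / (1 + [H⁺]/K2 + [H⁺]²/(K1K2)) = 1 / (1 + 10^+0.75 + 10^-1.54)
   = 1 / (1 + 5.6234 + 0.028840) = 1/6.6523 = 0.1503
[CO3²⁻] = α₂ × DIC = 0.1503 × 1.86 = 0.280 mmol/kg

[CO3²⁻] = 0.280 mmol/kg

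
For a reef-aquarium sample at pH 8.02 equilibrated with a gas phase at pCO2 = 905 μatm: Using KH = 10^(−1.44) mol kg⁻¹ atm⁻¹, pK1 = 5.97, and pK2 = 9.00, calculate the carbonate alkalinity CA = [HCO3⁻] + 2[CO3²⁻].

[CO2*] = KH · pCO2 = 10^(−1.44) × 905×10^-6 = 3.286×10^-5 mol/kg
α₀ = 1/(1 + K1/[H⁺] + K1K2/[H⁺]²) = 1/(1 + 10^+2.05 + 10^+1.07) = 0.008003
DIC = [CO2*]/α₀ = 3.286×10^-5 / 0.008003 = 4.106 mmol/kg
CA = (α₁ + 2α₂)·DIC = (0.8980 + 2×0.09403) × 4.106 = 4.46 mmol/kg

CA = 4.46 mmol/kg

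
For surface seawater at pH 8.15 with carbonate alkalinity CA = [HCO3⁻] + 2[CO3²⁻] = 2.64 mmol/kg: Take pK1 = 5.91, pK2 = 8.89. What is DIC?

DIC = 2.30 mmol/kg

CA = [HCO3⁻] + 2[CO3²⁻] = (α₁ + 2α₂)·DIC
At pH 8.15: [H⁺]/K1 = 10^-2.24 = 0.0057544, K2/[H⁺] = 10^-0.74 = 0.18197
α₁ = 1/(1 + 0.0057544 + 0.18197) = 1/1.1877 = 0.8419; α₂ = α₁·K2/[H⁺] = 0.1532
α₁ + 2α₂ = 1.1484
DIC = CA / (α₁ + 2α₂) = 2.64 / 1.1484 = 2.30 mmol/kg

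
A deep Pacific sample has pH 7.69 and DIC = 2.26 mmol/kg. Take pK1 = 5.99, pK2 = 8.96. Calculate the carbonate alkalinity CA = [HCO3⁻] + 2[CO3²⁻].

CA = [HCO3⁻] + 2[CO3²⁻] = (α₁ + 2α₂)·DIC
At pH 7.69: [H⁺]/K1 = 10^-1.70 = 0.019953, K2/[H⁺] = 10^-1.27 = 0.053703
α₁ = 1/(1 + 0.019953 + 0.053703) = 1/1.0737 = 0.9314; α₂ = α₁·K2/[H⁺] = 0.05002
α₁ + 2α₂ = 1.0314
CA = 1.0314 × 2.26 = 2.33 mmol/kg

CA = 2.33 mmol/kg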